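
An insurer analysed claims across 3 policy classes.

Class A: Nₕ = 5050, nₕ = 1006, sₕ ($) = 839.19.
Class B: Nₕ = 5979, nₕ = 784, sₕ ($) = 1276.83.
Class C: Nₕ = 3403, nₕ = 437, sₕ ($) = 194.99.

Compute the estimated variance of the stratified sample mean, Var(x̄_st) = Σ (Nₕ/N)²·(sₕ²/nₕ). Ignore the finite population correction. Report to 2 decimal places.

N = 14432; Wₕ = Nₕ/N.
class A: (5050/14432)²·839.19²/1006 = 85.71411
class B: (5979/14432)²·1276.83²/784 = 356.90626
class C: (3403/14432)²·194.99²/437 = 4.83742
Sum = 447.45779 → 447.46.

447.46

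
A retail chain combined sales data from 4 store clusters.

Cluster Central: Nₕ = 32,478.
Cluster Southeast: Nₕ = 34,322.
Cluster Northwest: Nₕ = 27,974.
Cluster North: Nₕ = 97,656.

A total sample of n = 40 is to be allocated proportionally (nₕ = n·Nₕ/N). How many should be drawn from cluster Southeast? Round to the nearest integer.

N = 32478 + 34322 + 27974 + 97656 = 192430.
n_Southeast = 40·34322/192430 = 7.134... → 7.

7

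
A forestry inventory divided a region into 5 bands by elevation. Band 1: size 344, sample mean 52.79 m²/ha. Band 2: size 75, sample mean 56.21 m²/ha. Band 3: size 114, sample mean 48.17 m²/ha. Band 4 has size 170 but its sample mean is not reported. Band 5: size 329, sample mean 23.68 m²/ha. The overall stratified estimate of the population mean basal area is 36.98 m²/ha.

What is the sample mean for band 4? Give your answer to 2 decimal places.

14.74

Σ Nₕx̄ₕ = N·μ, so 170·x̄_4 = 1032·36.98 − (344·52.79 + 75·56.21 + 114·48.17 + 329·23.68).
= 38163.36 − 35657.61 = 2505.75.
x̄_4 = 2505.75 / 170 = 14.7397... → 14.74.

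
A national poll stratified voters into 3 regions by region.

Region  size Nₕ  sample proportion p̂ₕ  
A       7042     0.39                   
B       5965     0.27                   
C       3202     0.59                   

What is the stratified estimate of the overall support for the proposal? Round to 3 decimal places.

0.385

Wₕ = Nₕ/N with N = 16209: 0.4344, 0.3680, 0.1975.
p̂_st = 0.4344·0.39 + 0.3680·0.27 + 0.1975·0.59 ≈ 0.38535... → 0.385.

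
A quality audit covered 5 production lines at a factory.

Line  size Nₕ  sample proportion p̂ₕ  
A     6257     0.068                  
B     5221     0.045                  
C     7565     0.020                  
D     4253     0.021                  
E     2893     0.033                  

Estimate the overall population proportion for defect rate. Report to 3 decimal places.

0.038

Wₕ = Nₕ/N with N = 26189: 0.2389, 0.1994, 0.2889, 0.1624, 0.1105.
p̂_st = 0.2389·0.068 + 0.1994·0.045 + 0.2889·0.020 + 0.1624·0.021 + 0.1105·0.033 ≈ 0.03805... → 0.038.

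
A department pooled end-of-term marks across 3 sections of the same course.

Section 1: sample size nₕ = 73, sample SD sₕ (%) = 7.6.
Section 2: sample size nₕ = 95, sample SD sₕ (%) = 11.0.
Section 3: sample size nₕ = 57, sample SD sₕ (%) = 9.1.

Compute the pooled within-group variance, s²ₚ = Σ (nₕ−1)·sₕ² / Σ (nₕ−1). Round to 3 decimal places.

1: (73−1)·7.6² = 72·57.76 = 4158.72
2: (95−1)·11.0² = 94·121 = 11374
3: (57−1)·9.1² = 56·82.81 = 4637.36
Numerator = 20170.08; denominator = Σ(nₕ−1) = 222.
s²ₚ = 20170.08/222 = 90.85622... → 90.856.

90.856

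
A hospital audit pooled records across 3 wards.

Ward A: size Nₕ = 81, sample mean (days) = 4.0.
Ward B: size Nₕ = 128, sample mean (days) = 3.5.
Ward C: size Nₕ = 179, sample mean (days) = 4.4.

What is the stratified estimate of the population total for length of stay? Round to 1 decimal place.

1559.6

A: 81·4.0 = 324
B: 128·3.5 = 448
C: 179·4.4 = 787.6
τ̂ = Σ Nₕx̄ₕ = 1559.6.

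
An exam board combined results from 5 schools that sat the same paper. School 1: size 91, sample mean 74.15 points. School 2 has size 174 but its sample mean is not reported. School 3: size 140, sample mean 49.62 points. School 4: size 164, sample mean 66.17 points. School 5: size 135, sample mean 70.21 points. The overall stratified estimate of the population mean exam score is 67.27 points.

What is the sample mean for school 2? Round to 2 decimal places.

N = 91 + 174 + 140 + 164 + 135 = 704.
Overall total = μ·N = 67.27·704 = 47358.08.
Subtract the known strata: 91·74.15 + 140·49.62 + 164·66.17 + 135·70.21 = 34024.68.
Remaining total for school 2: 47358.08 − 34024.68 = 13333.4.
Divide by its size: 13333.4 / 174 = 76.6287... → 76.63.

76.63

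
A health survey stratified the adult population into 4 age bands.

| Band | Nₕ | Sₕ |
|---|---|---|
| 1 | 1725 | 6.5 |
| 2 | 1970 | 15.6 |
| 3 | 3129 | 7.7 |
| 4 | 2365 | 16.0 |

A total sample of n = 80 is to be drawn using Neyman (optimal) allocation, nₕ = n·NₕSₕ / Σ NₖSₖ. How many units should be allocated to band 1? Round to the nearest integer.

9

1: NₕSₕ = 1725·6.5 = 11212.5
2: NₕSₕ = 1970·15.6 = 30732
3: NₕSₕ = 3129·7.7 = 24093.3
4: NₕSₕ = 2365·16.0 = 37840
Σ NₕSₕ = 103877.8.
n_1 = 80·11212.5/103877.8 = 8.635... → 9.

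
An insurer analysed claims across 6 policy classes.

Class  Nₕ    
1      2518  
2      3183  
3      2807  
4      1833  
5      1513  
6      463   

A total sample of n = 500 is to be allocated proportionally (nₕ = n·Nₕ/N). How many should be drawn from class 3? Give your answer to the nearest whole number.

N = 2518 + 3183 + 2807 + 1833 + 1513 + 463 = 12317.
n_3 = 500·2807/12317 = 113.948... → 114.

114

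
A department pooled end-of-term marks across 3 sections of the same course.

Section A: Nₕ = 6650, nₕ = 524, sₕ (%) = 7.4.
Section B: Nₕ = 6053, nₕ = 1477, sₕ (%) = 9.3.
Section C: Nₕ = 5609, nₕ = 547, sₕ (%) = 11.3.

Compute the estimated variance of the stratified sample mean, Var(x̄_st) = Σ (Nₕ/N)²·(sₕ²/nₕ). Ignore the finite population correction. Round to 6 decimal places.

N = 18312. Term for each stratum: Wₕ²sₕ²/nₕ.
Var(x̄_st) = 0.013781735 + 0.006398161 + 0.021901249 = 0.042081145 → 0.042081.

0.042081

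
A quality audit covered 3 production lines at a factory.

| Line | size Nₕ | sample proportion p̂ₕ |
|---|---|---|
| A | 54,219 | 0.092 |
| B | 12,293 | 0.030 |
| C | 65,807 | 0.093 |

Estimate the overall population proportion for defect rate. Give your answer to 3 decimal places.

0.087

N = 54219 + 12293 + 65807 = 132319.
Overall proportion = Σ (Nₕ/N)·p̂ₕ.
Σ Nₕp̂ₕ = 4988.148 + 368.79 + 6120.051 = 11476.989.
11476.989 / 132319 = 0.08674... → 0.087.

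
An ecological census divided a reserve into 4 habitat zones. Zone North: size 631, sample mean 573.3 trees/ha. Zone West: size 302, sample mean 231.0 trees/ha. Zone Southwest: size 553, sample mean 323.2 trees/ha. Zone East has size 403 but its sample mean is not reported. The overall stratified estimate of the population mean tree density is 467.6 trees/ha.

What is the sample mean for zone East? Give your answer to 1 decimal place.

Σ Nₕx̄ₕ = N·μ, so 403·x̄_East = 1889·467.6 − (631·573.3 + 302·231.0 + 553·323.2).
= 883296.4 − 610243.9 = 273052.5.
x̄_East = 273052.5 / 403 = 677.550... → 677.5.

677.5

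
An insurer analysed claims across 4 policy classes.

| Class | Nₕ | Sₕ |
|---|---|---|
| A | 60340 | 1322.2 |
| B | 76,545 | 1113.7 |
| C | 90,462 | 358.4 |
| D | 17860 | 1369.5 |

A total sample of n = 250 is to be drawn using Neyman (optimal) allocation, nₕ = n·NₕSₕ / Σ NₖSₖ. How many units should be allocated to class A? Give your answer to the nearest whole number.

Σ NₕSₕ = 60340·1322.2 + 76545·1113.7 + 90462·358.4 + 17860·1369.5 = 221910565.3.
Share for A: 79781548/221910565.3 = 0.35952.
n_A = 250 × 0.35952 = 89.880... → 90.

90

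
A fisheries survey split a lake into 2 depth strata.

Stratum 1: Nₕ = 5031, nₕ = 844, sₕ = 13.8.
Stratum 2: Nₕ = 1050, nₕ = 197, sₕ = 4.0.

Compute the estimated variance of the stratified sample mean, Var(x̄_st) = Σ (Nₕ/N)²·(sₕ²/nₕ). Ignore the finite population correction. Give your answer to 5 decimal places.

0.15687

N = 6081; Wₕ = Nₕ/N.
stratum 1: (5031/6081)²·13.8²/844 = 0.15444518
stratum 2: (1050/6081)²·4.0²/197 = 0.00242149
Sum = 0.15686667 → 0.15687.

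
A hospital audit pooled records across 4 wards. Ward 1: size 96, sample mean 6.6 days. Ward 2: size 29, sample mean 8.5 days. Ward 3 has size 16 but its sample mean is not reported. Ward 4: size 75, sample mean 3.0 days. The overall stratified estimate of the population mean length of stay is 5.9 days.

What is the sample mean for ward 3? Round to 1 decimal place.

10.6

N = 96 + 29 + 16 + 75 = 216.
Overall total = μ·N = 5.9·216 = 1274.4.
Subtract the known strata: 96·6.6 + 29·8.5 + 75·3.0 = 1105.1.
Remaining total for ward 3: 1274.4 − 1105.1 = 169.3.
Divide by its size: 169.3 / 16 = 10.581... → 10.6.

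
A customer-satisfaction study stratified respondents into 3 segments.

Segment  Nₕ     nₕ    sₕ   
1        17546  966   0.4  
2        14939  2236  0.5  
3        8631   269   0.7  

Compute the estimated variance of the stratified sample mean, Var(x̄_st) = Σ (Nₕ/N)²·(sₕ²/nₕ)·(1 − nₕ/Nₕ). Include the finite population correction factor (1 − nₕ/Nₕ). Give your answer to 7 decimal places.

N = 41116; Wₕ = Nₕ/N.
segment 1: (17546/41116)²·0.4²/966·(1 − 966/17546) = 0.0000285026
segment 2: (14939/41116)²·0.5²/2236·(1 − 2236/14939) = 0.0000125509
segment 3: (8631/41116)²·0.7²/269·(1 − 269/8631) = 0.0000777666
Sum = 0.0001188201 → 0.0001188.

0.0001188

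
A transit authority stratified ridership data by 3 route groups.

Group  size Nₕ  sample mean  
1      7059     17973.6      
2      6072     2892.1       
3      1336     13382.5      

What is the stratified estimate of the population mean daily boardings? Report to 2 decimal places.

11219.71

N = 14467; weights Wₕ = Nₕ/N = (0.4879, 0.4197, 0.0923).
x̄_st = Σ Wₕ·x̄ₕ = 0.4879·17973.6 + 0.4197·2892.1 + 0.0923·13382.5 ≈ 11219.7065...
→ 11219.71.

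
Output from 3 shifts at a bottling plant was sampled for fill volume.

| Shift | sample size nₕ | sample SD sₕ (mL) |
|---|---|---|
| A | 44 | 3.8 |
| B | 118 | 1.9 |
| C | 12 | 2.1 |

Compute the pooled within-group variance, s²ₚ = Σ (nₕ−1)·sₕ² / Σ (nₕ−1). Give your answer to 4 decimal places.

6.3848

Degrees of freedom: 43 + 117 + 11 = 171.
Σ(nₕ−1)sₕ² = 43·14.44 + 117·3.61 + 11·4.41 = 1091.8.
s²ₚ = 1091.8 / 171 = 6.384795... → 6.3848.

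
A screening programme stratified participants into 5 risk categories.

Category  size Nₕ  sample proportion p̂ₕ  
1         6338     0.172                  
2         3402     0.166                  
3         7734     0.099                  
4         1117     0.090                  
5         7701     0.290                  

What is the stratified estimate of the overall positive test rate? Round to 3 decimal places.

N = 6338 + 3402 + 7734 + 1117 + 7701 = 26292.
Overall proportion = Σ (Nₕ/N)·p̂ₕ.
Σ Nₕp̂ₕ = 1090.136 + 564.732 + 765.666 + 100.53 + 2233.29 = 4754.354.
4754.354 / 26292 = 0.18083... → 0.181.

0.181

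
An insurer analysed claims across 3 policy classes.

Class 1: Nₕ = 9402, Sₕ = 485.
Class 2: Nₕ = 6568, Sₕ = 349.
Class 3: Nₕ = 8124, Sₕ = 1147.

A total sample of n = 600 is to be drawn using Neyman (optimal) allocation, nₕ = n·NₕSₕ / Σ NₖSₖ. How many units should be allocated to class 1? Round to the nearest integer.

Σ NₕSₕ = 9402·485 + 6568·349 + 8124·1147 = 16170430.
Share for 1: 4559970/16170430 = 0.28199.
n_1 = 600 × 0.28199 = 169.197... → 169.

169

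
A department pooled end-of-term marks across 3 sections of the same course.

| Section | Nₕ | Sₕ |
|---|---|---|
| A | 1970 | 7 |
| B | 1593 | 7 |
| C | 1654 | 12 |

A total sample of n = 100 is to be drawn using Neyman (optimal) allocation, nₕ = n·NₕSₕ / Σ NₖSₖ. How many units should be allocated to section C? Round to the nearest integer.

44

Σ NₕSₕ = 1970·7 + 1593·7 + 1654·12 = 44789.
Share for C: 19848/44789 = 0.44314.
n_C = 100 × 0.44314 = 44.314... → 44.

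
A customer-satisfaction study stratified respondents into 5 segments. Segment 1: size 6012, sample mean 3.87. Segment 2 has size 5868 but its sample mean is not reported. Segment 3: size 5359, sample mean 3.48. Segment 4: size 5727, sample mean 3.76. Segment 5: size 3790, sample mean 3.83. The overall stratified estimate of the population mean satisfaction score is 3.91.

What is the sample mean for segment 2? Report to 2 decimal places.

4.54

N = 6012 + 5868 + 5359 + 5727 + 3790 = 26756.
Overall total = μ·N = 3.91·26756 = 104615.96.
Subtract the known strata: 6012·3.87 + 5359·3.48 + 5727·3.76 + 3790·3.83 = 77964.98.
Remaining total for segment 2: 104615.96 − 77964.98 = 26650.98.
Divide by its size: 26650.98 / 5868 = 4.5417... → 4.54.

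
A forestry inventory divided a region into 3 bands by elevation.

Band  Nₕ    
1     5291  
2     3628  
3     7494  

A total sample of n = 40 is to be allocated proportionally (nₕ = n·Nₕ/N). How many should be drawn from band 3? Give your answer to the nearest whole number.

Share of band 3 = 7494/16413 = 0.45659.
Allocate 40 × 0.45659 = 18.264... → 18.

18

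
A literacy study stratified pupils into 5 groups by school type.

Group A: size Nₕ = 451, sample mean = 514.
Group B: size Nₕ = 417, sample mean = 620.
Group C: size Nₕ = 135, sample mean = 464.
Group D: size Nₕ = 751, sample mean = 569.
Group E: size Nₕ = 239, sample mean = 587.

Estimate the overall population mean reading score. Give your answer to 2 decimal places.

562.27

N = 451 + 417 + 135 + 751 + 239 = 1993.
The stratified mean weights each stratum mean by its population share Nₕ/N.
Σ Nₕx̄ₕ = 451·514 + 417·620 + 135·464 + 751·569 + 239·587 = 231814 + 258540 + 62640 + 427319 + 140293 = 1120606.
Divide by N: 1120606 / 1993 = 562.2709... → 562.27.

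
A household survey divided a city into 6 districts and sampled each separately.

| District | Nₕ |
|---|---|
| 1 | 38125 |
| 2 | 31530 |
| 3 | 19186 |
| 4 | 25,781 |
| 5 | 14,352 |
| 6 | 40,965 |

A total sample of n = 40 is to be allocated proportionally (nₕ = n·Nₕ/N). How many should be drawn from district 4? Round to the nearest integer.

Share of district 4 = 25781/169939 = 0.15171.
Allocate 40 × 0.15171 = 6.068... → 6.

6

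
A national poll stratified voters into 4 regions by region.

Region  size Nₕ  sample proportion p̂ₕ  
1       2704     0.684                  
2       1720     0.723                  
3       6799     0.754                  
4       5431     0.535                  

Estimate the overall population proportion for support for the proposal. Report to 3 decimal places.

0.668

Wₕ = Nₕ/N with N = 16654: 0.1624, 0.1033, 0.4083, 0.3261.
p̂_st = 0.1624·0.684 + 0.1033·0.723 + 0.4083·0.754 + 0.3261·0.535 ≈ 0.66802... → 0.668.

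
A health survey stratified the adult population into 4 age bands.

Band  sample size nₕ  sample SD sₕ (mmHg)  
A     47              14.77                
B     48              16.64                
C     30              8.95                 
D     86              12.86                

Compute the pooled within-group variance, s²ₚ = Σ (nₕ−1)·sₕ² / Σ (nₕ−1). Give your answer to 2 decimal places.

A: (47−1)·14.77² = 46·218.1529 = 10035.0334
B: (48−1)·16.64² = 47·276.8896 = 13013.8112
C: (30−1)·8.95² = 29·80.1025 = 2322.9725
D: (86−1)·12.86² = 85·165.3796 = 14057.266
Numerator = 39429.0831; denominator = Σ(nₕ−1) = 207.
s²ₚ = 39429.0831/207 = 190.4787... → 190.48.

190.48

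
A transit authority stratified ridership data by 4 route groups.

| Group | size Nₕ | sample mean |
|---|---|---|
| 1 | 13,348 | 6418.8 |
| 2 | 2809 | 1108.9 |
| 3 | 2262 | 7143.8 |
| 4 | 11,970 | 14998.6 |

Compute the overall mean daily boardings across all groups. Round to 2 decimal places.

x̄_st = (Σ Nₕx̄ₕ) / (Σ Nₕ) = (13348·6418.8 + 2809·1108.9 + 2262·7143.8 + 11970·14998.6) / 30389
= 284485560.1 / 30389 = 9361.4650... → 9361.47.

9361.47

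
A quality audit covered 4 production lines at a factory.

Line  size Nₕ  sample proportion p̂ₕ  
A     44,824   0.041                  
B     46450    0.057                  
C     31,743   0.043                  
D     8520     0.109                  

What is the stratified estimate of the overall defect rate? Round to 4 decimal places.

N = 44824 + 46450 + 31743 + 8520 = 131537.
Overall proportion = Σ (Nₕ/N)·p̂ₕ.
Σ Nₕp̂ₕ = 1837.784 + 2647.65 + 1364.949 + 928.68 = 6779.063.
6779.063 / 131537 = 0.051537... → 0.0515.

0.0515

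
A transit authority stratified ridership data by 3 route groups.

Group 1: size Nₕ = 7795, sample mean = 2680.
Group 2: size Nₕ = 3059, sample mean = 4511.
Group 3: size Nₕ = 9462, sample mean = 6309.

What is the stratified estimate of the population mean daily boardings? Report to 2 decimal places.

N = 20316; weights Wₕ = Nₕ/N = (0.3837, 0.1506, 0.4657).
x̄_st = Σ Wₕ·x̄ₕ = 0.3837·2680 + 0.1506·4511 + 0.4657·6309 ≈ 4645.8706...
→ 4645.87.

4645.87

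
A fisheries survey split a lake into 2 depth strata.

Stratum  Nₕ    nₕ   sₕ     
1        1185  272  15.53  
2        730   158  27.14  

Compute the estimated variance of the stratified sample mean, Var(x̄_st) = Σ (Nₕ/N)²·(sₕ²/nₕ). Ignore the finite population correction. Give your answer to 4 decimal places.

1.0170

N = 1915; Wₕ = Nₕ/N.
stratum 1: (1185/1915)²·15.53²/272 = 0.3395261
stratum 2: (730/1915)²·27.14²/158 = 0.6774399
Sum = 1.0169660 → 1.0170.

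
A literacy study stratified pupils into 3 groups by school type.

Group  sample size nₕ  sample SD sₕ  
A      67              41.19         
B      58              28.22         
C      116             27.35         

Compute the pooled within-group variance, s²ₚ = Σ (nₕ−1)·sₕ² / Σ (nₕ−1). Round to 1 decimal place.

A: (67−1)·41.19² = 66·1696.6161 = 111976.6626
B: (58−1)·28.22² = 57·796.3684 = 45392.9988
C: (116−1)·27.35² = 115·748.0225 = 86022.5875
Numerator = 243392.2489; denominator = Σ(nₕ−1) = 238.
s²ₚ = 243392.2489/238 = 1022.657... → 1022.7.

1022.7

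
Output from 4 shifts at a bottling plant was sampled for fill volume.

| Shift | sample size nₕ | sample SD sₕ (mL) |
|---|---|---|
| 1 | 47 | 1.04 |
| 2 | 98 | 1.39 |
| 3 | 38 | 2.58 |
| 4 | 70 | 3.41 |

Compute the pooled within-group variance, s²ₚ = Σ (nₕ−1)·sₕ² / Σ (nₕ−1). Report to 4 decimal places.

5.1638

1: (47−1)·1.04² = 46·1.0816 = 49.7536
2: (98−1)·1.39² = 97·1.9321 = 187.4137
3: (38−1)·2.58² = 37·6.6564 = 246.2868
4: (70−1)·3.41² = 69·11.6281 = 802.3389
Numerator = 1285.793; denominator = Σ(nₕ−1) = 249.
s²ₚ = 1285.793/249 = 5.163827... → 5.1638.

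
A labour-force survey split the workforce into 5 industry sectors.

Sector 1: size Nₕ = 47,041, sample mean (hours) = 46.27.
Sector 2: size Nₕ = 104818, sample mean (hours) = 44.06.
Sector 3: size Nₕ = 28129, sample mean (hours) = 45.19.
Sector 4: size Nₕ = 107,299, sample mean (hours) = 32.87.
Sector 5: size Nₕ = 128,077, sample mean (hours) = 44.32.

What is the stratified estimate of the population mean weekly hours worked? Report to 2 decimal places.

N = 415364; weights Wₕ = Nₕ/N = (0.1133, 0.2524, 0.0677, 0.2583, 0.3083).
x̄_st = Σ Wₕ·x̄ₕ = 0.1133·46.27 + 0.2524·44.06 + 0.0677·45.19 + 0.2583·32.87 + 0.3083·44.32 ≈ 41.5763...
→ 41.58.

41.58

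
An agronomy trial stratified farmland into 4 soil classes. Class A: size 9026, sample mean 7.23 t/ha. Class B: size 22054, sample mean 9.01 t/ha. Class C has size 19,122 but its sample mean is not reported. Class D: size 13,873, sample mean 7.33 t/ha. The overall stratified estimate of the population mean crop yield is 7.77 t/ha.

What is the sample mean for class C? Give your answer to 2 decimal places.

N = 9026 + 22054 + 19122 + 13873 = 64075.
Overall total = μ·N = 7.77·64075 = 497862.75.
Subtract the known strata: 9026·7.23 + 22054·9.01 + 13873·7.33 = 365653.61.
Remaining total for class C: 497862.75 − 365653.61 = 132209.14.
Divide by its size: 132209.14 / 19122 = 6.9140... → 6.91.

6.91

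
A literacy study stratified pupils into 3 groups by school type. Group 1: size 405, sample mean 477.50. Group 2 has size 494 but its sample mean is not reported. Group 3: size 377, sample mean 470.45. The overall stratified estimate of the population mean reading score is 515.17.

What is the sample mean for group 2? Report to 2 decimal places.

580.18

N = 405 + 494 + 377 = 1276.
Overall total = μ·N = 515.17·1276 = 657356.92.
Subtract the known strata: 405·477.50 + 377·470.45 = 370747.15.
Remaining total for group 2: 657356.92 − 370747.15 = 286609.77.
Divide by its size: 286609.77 / 494 = 580.1817... → 580.18.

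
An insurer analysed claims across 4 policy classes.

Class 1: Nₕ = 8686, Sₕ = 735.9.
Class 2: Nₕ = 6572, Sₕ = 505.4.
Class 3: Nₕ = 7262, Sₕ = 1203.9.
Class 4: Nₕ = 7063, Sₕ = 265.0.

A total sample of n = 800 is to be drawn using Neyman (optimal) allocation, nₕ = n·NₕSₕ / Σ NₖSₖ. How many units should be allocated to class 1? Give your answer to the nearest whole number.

1: NₕSₕ = 8686·735.9 = 6392027.4
2: NₕSₕ = 6572·505.4 = 3321488.8
3: NₕSₕ = 7262·1203.9 = 8742721.8
4: NₕSₕ = 7063·265.0 = 1871695
Σ NₕSₕ = 20327933.
n_1 = 800·6392027.4/20327933 = 251.556... → 252.

252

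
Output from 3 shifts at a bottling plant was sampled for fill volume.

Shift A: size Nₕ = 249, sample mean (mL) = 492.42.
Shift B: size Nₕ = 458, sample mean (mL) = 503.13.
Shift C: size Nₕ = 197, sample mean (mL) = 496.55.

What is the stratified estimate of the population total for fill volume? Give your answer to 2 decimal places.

450866.47

A: 249·492.42 = 122612.58
B: 458·503.13 = 230433.54
C: 197·496.55 = 97820.35
τ̂ = Σ Nₕx̄ₕ = 450866.47.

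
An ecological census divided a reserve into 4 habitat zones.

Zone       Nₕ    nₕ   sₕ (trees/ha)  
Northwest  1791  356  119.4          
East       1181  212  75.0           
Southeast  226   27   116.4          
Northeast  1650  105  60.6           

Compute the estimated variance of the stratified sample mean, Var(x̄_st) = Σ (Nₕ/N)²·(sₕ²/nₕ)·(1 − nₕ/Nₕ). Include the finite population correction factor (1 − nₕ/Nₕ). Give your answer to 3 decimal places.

N = 4848; Wₕ = Nₕ/N.
zone Northwest: (1791/4848)²·119.4²/356·(1 − 356/1791) = 4.379060
zone East: (1181/4848)²·75.0²/212·(1 − 212/1181) = 1.291919
zone Southeast: (226/4848)²·116.4²/27·(1 − 27/226) = 0.960237
zone Northeast: (1650/4848)²·60.6²/105·(1 − 105/1650) = 3.793527
Sum = 10.424743 → 10.425.

10.425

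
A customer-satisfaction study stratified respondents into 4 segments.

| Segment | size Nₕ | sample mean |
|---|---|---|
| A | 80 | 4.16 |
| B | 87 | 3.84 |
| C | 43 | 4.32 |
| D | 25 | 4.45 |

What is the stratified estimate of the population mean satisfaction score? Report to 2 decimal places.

4.10

N = 80 + 87 + 43 + 25 = 235.
Weight each subgroup mean by Nₕ/N and sum.
Σ Nₕx̄ₕ = 80·4.16 + 87·3.84 + 43·4.32 + 25·4.45 = 332.8 + 334.08 + 185.76 + 111.25 = 963.89.
Divide by N: 963.89 / 235 = 4.1017... → 4.10.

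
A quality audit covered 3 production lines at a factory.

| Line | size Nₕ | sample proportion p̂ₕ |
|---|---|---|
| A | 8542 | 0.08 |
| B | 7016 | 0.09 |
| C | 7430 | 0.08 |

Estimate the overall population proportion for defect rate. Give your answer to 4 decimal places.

0.0831

N = 8542 + 7016 + 7430 = 22988.
Overall proportion = Σ (Nₕ/N)·p̂ₕ.
Σ Nₕp̂ₕ = 683.36 + 631.44 + 594.4 = 1909.2.
1909.2 / 22988 = 0.083052... → 0.0831.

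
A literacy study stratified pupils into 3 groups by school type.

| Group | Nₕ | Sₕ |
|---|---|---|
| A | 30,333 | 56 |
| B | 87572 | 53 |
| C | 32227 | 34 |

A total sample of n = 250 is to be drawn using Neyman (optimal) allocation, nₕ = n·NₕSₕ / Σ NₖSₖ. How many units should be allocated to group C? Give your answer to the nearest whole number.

37

Σ NₕSₕ = 30333·56 + 87572·53 + 32227·34 = 7435682.
Share for C: 1095718/7435682 = 0.14736.
n_C = 250 × 0.14736 = 36.840... → 37.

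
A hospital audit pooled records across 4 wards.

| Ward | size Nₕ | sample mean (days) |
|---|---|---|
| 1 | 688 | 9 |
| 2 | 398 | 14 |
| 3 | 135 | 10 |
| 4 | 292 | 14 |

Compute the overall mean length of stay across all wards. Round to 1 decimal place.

11.4

x̄_st = (Σ Nₕx̄ₕ) / (Σ Nₕ) = (688·9 + 398·14 + 135·10 + 292·14) / 1513
= 17202 / 1513 = 11.369... → 11.4.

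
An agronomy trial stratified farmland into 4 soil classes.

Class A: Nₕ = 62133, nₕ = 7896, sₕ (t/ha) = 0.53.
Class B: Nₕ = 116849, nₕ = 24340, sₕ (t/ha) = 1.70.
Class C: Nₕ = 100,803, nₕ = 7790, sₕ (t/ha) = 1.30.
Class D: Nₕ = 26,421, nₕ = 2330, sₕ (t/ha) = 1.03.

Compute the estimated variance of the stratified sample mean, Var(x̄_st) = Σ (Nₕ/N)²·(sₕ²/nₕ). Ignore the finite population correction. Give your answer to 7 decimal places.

0.0000457

N = 306206; Wₕ = Nₕ/N.
class A: (62133/306206)²·0.53²/7896 = 0.0000014647
class B: (116849/306206)²·1.70²/24340 = 0.0000172902
class C: (100803/306206)²·1.30²/7790 = 0.0000235109
class D: (26421/306206)²·1.03²/2330 = 0.0000033899
Sum = 0.0000456557 → 0.0000457.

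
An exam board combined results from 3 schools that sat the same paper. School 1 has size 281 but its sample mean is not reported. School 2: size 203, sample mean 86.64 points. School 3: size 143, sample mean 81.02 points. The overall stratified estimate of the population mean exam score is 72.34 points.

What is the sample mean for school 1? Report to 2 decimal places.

57.59

N = 281 + 203 + 143 = 627.
Overall total = μ·N = 72.34·627 = 45357.18.
Subtract the known strata: 203·86.64 + 143·81.02 = 29173.78.
Remaining total for school 1: 45357.18 − 29173.78 = 16183.4.
Divide by its size: 16183.4 / 281 = 57.5922... → 57.59.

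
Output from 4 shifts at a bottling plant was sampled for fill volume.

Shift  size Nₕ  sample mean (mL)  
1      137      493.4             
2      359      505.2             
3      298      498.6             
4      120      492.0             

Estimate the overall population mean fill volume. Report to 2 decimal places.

499.55

N = 137 + 359 + 298 + 120 = 914.
Weight each subgroup mean by Nₕ/N and sum.
Σ Nₕx̄ₕ = 137·493.4 + 359·505.2 + 298·498.6 + 120·492.0 = 67595.8 + 181366.8 + 148582.8 + 59040 = 456585.4.
Divide by N: 456585.4 / 914 = 499.5464... → 499.55.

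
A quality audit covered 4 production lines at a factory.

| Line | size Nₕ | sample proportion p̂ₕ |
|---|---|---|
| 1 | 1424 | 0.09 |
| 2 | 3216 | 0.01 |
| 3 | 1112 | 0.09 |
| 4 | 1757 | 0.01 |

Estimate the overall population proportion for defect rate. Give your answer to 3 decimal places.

Wₕ = Nₕ/N with N = 7509: 0.1896, 0.4283, 0.1481, 0.2340.
p̂_st = 0.1896·0.09 + 0.4283·0.01 + 0.1481·0.09 + 0.2340·0.01 ≈ 0.03702... → 0.037.

0.037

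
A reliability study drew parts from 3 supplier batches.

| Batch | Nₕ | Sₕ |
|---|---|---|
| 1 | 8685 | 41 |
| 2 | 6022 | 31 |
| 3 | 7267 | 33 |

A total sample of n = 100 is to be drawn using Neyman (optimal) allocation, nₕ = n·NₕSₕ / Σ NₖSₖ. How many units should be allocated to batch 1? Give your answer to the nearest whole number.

1: NₕSₕ = 8685·41 = 356085
2: NₕSₕ = 6022·31 = 186682
3: NₕSₕ = 7267·33 = 239811
Σ NₕSₕ = 782578.
n_1 = 100·356085/782578 = 45.502... → 46.

46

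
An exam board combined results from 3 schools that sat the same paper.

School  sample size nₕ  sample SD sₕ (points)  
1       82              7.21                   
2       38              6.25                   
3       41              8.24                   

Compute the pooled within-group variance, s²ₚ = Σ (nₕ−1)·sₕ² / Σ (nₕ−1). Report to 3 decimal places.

Degrees of freedom: 81 + 37 + 40 = 158.
Σ(nₕ−1)sₕ² = 81·51.9841 + 37·39.0625 + 40·67.8976 = 8371.9286.
s²ₚ = 8371.9286 / 158 = 52.98689... → 52.987.

52.987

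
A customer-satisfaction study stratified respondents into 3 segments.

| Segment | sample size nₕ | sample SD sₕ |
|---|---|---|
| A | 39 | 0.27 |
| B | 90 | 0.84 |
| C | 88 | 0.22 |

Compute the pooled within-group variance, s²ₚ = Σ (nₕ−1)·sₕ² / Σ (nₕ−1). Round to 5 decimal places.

Degrees of freedom: 38 + 89 + 87 = 214.
Σ(nₕ−1)sₕ² = 38·0.0729 + 89·0.7056 + 87·0.0484 = 69.7794.
s²ₚ = 69.7794 / 214 = 0.3260720... → 0.32607.

0.32607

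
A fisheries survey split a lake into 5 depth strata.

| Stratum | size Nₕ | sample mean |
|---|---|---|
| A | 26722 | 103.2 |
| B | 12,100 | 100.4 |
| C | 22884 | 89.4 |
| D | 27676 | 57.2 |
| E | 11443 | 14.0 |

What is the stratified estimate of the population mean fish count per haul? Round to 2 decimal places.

N = 100825; weights Wₕ = Nₕ/N = (0.2650, 0.1200, 0.2270, 0.2745, 0.1135).
x̄_st = Σ Wₕ·x̄ₕ = 0.2650·103.2 + 0.1200·100.4 + 0.2270·89.4 + 0.2745·57.2 + 0.1135·14.0 ≈ 76.9814...
→ 76.98.

76.98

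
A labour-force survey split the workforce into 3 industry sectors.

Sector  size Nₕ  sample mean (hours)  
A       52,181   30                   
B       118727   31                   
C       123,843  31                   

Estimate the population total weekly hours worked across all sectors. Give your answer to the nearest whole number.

9085100

A: 52181·30 = 1565430
B: 118727·31 = 3680537
C: 123843·31 = 3839133
τ̂ = Σ Nₕx̄ₕ = 9085100.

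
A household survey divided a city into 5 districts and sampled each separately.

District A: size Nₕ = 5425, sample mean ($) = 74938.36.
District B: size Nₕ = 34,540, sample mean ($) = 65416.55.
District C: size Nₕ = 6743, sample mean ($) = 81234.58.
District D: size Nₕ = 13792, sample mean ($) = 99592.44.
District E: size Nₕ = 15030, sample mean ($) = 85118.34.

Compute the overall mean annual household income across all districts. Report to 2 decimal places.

77673.78

N = 75530; weights Wₕ = Nₕ/N = (0.0718, 0.4573, 0.0893, 0.1826, 0.1990).
x̄_st = Σ Wₕ·x̄ₕ = 0.0718·74938.36 + 0.4573·65416.55 + 0.0893·81234.58 + 0.1826·99592.44 + 0.1990·85118.34 ≈ 77673.7799...
→ 77673.78.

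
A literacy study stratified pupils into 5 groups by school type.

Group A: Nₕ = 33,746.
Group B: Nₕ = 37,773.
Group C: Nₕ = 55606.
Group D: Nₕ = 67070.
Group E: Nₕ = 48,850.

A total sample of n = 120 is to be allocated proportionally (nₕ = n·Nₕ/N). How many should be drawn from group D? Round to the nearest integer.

33

Share of group D = 67070/243045 = 0.27596.
Allocate 120 × 0.27596 = 33.115... → 33.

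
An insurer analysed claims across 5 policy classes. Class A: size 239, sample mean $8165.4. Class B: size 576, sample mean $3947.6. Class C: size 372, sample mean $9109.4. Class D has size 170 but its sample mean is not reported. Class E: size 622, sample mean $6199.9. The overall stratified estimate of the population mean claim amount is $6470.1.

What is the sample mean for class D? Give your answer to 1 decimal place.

N = 239 + 576 + 372 + 170 + 622 = 1979.
Overall total = μ·N = 6470.1·1979 = 12804327.9.
Subtract the known strata: 239·8165.4 + 576·3947.6 + 372·9109.4 + 622·6199.9 = 11470382.8.
Remaining total for class D: 12804327.9 − 11470382.8 = 1333945.1.
Divide by its size: 1333945.1 / 170 = 7846.736... → 7846.7.

7846.7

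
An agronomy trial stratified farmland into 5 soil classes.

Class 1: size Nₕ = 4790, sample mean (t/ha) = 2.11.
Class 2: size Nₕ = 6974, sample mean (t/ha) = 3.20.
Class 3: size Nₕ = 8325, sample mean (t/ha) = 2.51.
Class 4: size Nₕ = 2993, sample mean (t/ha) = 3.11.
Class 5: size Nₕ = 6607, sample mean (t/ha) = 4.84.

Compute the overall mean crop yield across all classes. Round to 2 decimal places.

3.19

x̄_st = (Σ Nₕx̄ₕ) / (Σ Nₕ) = (4790·2.11 + 6974·3.20 + 8325·2.51 + 2993·3.11 + 6607·4.84) / 29689
= 94605.56 / 29689 = 3.1866... → 3.19.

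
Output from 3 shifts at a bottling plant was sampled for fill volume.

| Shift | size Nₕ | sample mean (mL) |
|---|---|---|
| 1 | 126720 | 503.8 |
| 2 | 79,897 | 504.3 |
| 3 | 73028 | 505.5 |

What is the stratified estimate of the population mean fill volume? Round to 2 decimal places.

x̄_st = (Σ Nₕx̄ₕ) / (Σ Nₕ) = (126720·503.8 + 79897·504.3 + 73028·505.5) / 279645
= 141049247.1 / 279645 = 504.3868... → 504.39.

504.39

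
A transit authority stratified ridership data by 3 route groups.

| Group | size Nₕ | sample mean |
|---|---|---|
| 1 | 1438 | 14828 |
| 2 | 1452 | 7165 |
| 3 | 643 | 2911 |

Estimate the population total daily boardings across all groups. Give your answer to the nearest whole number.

33598017

Population total = Σ Nₕ·x̄ₕ (each stratum's size times its mean).
1438·14828 + 1452·7165 + 643·2911 = 21322664 + 10403580 + 1871773 = 33598017.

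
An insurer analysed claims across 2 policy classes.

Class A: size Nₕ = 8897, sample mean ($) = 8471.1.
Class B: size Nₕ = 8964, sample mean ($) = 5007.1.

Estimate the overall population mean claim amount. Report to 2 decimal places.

x̄_st = (Σ Nₕx̄ₕ) / (Σ Nₕ) = (8897·8471.1 + 8964·5007.1) / 17861
= 120251021.1 / 17861 = 6732.6029... → 6732.60.

6732.60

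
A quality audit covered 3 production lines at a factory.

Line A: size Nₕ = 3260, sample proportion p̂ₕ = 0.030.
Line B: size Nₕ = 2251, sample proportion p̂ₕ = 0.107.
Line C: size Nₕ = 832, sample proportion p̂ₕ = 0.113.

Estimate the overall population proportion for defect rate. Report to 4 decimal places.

Wₕ = Nₕ/N with N = 6343: 0.5140, 0.3549, 0.1312.
p̂_st = 0.5140·0.030 + 0.3549·0.107 + 0.1312·0.113 ≈ 0.068213... → 0.0682.

0.0682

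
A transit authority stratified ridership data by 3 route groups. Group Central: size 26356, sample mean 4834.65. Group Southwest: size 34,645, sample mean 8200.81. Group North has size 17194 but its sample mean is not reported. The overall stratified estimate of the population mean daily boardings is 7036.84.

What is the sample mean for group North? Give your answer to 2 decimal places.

8067.15

Σ Nₕx̄ₕ = N·μ, so 17194·x̄_North = 78195·7036.84 − (26356·4834.65 + 34645·8200.81).
= 550245703.8 − 411539097.85 = 138706605.95.
x̄_North = 138706605.95 / 17194 = 8067.1517... → 8067.15.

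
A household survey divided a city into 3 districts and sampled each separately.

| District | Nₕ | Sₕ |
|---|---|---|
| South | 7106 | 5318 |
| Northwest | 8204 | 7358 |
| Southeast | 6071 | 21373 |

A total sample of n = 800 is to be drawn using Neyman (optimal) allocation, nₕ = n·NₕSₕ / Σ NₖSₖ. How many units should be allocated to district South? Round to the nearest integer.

133

South: NₕSₕ = 7106·5318 = 37789708
Northwest: NₕSₕ = 8204·7358 = 60365032
Southeast: NₕSₕ = 6071·21373 = 129755483
Σ NₕSₕ = 227910223.
n_South = 800·37789708/227910223 = 132.648... → 133.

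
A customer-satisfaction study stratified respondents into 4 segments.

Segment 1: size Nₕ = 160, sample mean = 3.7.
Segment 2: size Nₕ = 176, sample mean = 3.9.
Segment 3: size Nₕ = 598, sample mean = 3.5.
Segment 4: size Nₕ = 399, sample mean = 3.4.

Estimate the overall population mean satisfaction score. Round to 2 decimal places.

N = 160 + 176 + 598 + 399 = 1333.
The stratified mean weights each stratum mean by its population share Nₕ/N.
Σ Nₕx̄ₕ = 160·3.7 + 176·3.9 + 598·3.5 + 399·3.4 = 592 + 686.4 + 2093 + 1356.6 = 4728.
Divide by N: 4728 / 1333 = 3.5469... → 3.55.

3.55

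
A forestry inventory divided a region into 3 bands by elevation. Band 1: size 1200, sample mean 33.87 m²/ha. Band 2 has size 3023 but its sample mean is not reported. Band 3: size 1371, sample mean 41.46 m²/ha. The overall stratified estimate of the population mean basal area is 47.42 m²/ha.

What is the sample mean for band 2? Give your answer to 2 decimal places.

Σ Nₕx̄ₕ = N·μ, so 3023·x̄_2 = 5594·47.42 − (1200·33.87 + 1371·41.46).
= 265267.48 − 97485.66 = 167781.82.
x̄_2 = 167781.82 / 3023 = 55.5018... → 55.50.

55.50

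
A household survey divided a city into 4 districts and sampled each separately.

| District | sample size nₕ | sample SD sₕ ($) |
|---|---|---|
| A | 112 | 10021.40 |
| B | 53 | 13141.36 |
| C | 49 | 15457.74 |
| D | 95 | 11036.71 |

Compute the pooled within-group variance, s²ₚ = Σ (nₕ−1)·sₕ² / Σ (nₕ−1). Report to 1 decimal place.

A: (112−1)·10021.40² = 111·100428457.96 = 11147558833.56
B: (53−1)·13141.36² = 52·172695342.6496 = 8980157817.7792
C: (49−1)·15457.74² = 48·238941725.9076 = 11469202843.5648
D: (95−1)·11036.71² = 94·121808967.6241 = 11450042956.6654
Numerator = 43046962451.5694; denominator = Σ(nₕ−1) = 305.
s²ₚ = 43046962451.5694/305 = 141137581.808... → 141137581.8.

141137581.8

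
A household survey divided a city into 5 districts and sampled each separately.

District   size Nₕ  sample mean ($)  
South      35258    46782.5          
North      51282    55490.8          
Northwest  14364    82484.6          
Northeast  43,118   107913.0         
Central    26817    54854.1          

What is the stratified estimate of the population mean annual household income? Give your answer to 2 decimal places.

69094.06

N = 170839; weights Wₕ = Nₕ/N = (0.2064, 0.3002, 0.0841, 0.2524, 0.1570).
x̄_st = Σ Wₕ·x̄ₕ = 0.2064·46782.5 + 0.3002·55490.8 + 0.0841·82484.6 + 0.2524·107913.0 + 0.1570·54854.1 ≈ 69094.0624...
→ 69094.06.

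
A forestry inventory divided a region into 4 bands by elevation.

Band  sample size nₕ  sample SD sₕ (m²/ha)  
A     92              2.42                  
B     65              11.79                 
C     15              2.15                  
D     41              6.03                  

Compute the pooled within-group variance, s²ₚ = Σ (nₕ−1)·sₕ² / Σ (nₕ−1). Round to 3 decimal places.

52.384

A: (92−1)·2.42² = 91·5.8564 = 532.9324
B: (65−1)·11.79² = 64·139.0041 = 8896.2624
C: (15−1)·2.15² = 14·4.6225 = 64.715
D: (41−1)·6.03² = 40·36.3609 = 1454.436
Numerator = 10948.3458; denominator = Σ(nₕ−1) = 209.
s²ₚ = 10948.3458/209 = 52.38443... → 52.384.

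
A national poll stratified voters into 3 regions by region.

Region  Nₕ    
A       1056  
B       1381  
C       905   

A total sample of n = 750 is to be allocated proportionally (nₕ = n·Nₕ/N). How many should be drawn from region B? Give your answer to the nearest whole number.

310

N = 1056 + 1381 + 905 = 3342.
n_B = 750·1381/3342 = 309.919... → 310.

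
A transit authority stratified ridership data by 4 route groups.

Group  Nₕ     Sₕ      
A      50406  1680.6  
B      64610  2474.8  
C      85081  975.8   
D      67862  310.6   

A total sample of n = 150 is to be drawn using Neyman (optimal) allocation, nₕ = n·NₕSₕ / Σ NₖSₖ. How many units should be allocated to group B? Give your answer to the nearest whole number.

A: NₕSₕ = 50406·1680.6 = 84712323.6
B: NₕSₕ = 64610·2474.8 = 159896828
C: NₕSₕ = 85081·975.8 = 83022039.8
D: NₕSₕ = 67862·310.6 = 21077937.2
Σ NₕSₕ = 348709128.6.
n_B = 150·159896828/348709128.6 = 68.781... → 69.

69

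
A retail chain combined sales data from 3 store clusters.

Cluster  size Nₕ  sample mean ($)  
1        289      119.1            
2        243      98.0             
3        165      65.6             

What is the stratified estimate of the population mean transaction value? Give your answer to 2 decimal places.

99.08

x̄_st = (Σ Nₕx̄ₕ) / (Σ Nₕ) = (289·119.1 + 243·98.0 + 165·65.6) / 697
= 69057.9 / 697 = 99.0788... → 99.08.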